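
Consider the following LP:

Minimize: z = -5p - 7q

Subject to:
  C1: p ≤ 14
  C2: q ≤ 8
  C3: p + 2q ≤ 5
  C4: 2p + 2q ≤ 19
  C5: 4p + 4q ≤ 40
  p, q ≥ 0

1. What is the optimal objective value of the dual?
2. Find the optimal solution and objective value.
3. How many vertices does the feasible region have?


1. -25
2. p = 5, q = 0, z = -25
3. 3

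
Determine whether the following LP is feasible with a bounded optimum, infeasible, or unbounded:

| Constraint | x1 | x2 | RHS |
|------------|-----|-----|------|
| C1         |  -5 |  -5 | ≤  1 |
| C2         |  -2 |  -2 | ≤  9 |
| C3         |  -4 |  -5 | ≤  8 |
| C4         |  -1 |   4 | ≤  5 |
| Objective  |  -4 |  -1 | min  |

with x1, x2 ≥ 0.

Unbounded (objective can decrease without bound)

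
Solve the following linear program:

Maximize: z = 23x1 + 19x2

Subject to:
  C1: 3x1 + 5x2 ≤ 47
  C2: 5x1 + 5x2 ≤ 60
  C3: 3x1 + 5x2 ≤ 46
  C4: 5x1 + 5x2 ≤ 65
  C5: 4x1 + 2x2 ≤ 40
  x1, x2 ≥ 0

Evaluate the objective at each vertex of the feasible region:
  z(0, 0) = 0
  z(10, 0) = 230
  z(8, 4) = 260  ←
  z(7, 5) = 256
  z(0, 9.2) = 174.8
The maximum is at x1 = 8, x2 = 4.

x1 = 8, x2 = 4, z = 260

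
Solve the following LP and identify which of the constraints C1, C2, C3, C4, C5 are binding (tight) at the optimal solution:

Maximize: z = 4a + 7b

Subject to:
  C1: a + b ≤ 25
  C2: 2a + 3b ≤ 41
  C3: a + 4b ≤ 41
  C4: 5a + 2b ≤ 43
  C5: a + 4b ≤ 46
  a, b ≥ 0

At a = 5, b = 9, compute slack b - a·x for each constraint:
  C1: 25 − 14 = 11  (slack)
  C2: 41 − 37 = 4  (slack)
  C3: 41 − 41 = 0  (binding)
  C4: 43 − 43 = 0  (binding)
  C5: 46 − 41 = 5  (slack)

Optimal: a = 5, b = 9
Binding: C3, C4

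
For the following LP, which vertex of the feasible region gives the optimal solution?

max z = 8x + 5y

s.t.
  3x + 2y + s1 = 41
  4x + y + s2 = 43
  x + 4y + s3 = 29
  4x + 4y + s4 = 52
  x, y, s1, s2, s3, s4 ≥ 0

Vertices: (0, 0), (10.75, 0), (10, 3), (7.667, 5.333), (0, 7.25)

Evaluate the objective at each vertex of the feasible region:
  z(0, 0) = 0
  z(10.75, 0) = 86
  z(10, 3) = 95  ←
  z(7.667, 5.333) = 88
  z(0, 7.25) = 36.25
The maximum is at x = 10, y = 3.

(10, 3)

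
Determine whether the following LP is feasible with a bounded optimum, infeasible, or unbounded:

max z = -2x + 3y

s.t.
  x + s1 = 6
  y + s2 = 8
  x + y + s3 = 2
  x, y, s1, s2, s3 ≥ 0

Feasible with a bounded optimal solution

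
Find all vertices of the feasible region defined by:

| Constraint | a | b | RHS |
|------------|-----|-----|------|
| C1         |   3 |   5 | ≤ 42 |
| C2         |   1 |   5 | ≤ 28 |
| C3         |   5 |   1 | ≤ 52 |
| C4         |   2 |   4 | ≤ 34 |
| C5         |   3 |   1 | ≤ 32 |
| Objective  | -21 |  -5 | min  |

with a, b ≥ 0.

(0, 0), (10.4, 0), (10, 2), (9.833, 2.5), (7, 4.2), (0, 5.6)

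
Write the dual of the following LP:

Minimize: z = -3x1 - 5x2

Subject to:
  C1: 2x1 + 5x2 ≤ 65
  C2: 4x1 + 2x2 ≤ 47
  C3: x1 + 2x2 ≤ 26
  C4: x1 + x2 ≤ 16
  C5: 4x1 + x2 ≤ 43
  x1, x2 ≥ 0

Primal min cᵀx s.t. Ax ≤ b, x ≥ 0  →  Dual max −bᵀy s.t. Aᵀy ≥ −c, y ≥ 0.

Maximize: z = -65y1 - 47y2 - 26y3 - 16y4 - 43y5

Subject to:
  2y1 + 4y2 + y3 + y4 + 4y5 ≥ 3
  5y1 + 2y2 + 2y3 + y4 + y5 ≥ 5
  y1, y2, y3, y4, y5 ≥ 0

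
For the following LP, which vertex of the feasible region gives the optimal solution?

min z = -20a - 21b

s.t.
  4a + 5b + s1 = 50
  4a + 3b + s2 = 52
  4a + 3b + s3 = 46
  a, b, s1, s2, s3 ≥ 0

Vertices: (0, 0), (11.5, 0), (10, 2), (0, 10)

Evaluate the objective at each vertex of the feasible region:
  z(0, 0) = 0
  z(11.5, 0) = -230
  z(10, 2) = -242  ←
  z(0, 10) = -210
The minimum is at a = 10, b = 2.

(10, 2)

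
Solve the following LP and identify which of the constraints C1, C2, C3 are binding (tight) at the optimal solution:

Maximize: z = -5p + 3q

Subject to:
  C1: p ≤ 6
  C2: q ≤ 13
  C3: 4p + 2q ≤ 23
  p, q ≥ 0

At p = 0, q = 11.5, compute slack b - a·x for each constraint:
  C1: 6 − 0 = 6  (slack)
  C2: 13 − 11.5 = 1.5  (slack)
  C3: 23 − 23 = 0  (binding)

Optimal: p = 0, q = 11.5
Binding: C3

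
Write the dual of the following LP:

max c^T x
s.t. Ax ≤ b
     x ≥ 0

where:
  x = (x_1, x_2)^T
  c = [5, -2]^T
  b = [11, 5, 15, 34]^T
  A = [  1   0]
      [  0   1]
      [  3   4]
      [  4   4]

Primal max cᵀx s.t. Ax ≤ b, x ≥ 0  →  Dual min bᵀy s.t. Aᵀy ≥ c, y ≥ 0.

Minimize: z = 11y1 + 5y2 + 15y3 + 34y4

Subject to:
  y1 + 3y3 + 4y4 ≥ 5
  y2 + 4y3 + 4y4 ≥ -2
  y1, y2, y3, y4 ≥ 0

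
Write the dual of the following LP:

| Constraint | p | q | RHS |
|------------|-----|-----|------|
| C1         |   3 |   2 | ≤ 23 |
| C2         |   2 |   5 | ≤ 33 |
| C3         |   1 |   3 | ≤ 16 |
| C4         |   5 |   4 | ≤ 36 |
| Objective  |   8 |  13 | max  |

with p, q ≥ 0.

Primal max cᵀx s.t. Ax ≤ b, x ≥ 0  →  Dual min bᵀy s.t. Aᵀy ≥ c, y ≥ 0.

Minimize: z = 23y1 + 33y2 + 16y3 + 36y4

Subject to:
  3y1 + 2y2 + y3 + 5y4 ≥ 8
  2y1 + 5y2 + 3y3 + 4y4 ≥ 13
  y1, y2, y3, y4 ≥ 0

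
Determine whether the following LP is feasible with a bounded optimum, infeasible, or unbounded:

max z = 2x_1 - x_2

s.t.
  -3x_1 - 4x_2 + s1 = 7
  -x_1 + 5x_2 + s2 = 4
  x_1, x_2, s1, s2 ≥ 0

Unbounded (objective can increase without bound)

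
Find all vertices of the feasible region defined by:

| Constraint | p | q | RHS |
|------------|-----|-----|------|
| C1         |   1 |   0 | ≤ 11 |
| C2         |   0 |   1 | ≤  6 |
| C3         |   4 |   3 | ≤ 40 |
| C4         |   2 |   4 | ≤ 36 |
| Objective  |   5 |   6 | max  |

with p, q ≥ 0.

(0, 0), (10, 0), (5.5, 6), (0, 6)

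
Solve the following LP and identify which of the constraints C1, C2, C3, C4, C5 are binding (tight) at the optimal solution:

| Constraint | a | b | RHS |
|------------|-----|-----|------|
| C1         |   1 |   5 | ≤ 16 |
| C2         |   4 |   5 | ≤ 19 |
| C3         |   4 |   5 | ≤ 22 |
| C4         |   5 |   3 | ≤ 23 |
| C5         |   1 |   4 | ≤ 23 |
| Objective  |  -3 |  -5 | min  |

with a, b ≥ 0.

At a = 1, b = 3, compute slack b - a·x for each constraint:
  C1: 16 − 16 = 0  (binding)
  C2: 19 − 19 = 0  (binding)
  C3: 22 − 19 = 3  (slack)
  C4: 23 − 14 = 9  (slack)
  C5: 23 − 13 = 10  (slack)

Optimal: a = 1, b = 3
Binding: C1, C2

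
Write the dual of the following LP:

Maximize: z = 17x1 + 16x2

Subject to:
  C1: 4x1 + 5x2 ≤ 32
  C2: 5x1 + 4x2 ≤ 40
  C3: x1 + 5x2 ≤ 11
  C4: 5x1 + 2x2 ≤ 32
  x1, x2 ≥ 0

Primal max cᵀx s.t. Ax ≤ b, x ≥ 0  →  Dual min bᵀy s.t. Aᵀy ≥ c, y ≥ 0.

Minimize: z = 32y1 + 40y2 + 11y3 + 32y4

Subject to:
  4y1 + 5y2 + y3 + 5y4 ≥ 17
  5y1 + 4y2 + 5y3 + 2y4 ≥ 16
  y1, y2, y3, y4 ≥ 0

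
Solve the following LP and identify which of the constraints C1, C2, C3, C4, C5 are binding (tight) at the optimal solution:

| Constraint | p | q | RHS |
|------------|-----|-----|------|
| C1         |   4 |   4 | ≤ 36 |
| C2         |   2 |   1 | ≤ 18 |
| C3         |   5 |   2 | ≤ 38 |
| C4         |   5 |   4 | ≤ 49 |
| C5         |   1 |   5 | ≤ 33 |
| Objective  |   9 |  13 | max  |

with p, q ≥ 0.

At p = 3, q = 6, compute slack b - a·x for each constraint:
  C1: 36 − 36 = 0  (binding)
  C2: 18 − 12 = 6  (slack)
  C3: 38 − 27 = 11  (slack)
  C4: 49 − 39 = 10  (slack)
  C5: 33 − 33 = 0  (binding)

Optimal: p = 3, q = 6
Binding: C1, C5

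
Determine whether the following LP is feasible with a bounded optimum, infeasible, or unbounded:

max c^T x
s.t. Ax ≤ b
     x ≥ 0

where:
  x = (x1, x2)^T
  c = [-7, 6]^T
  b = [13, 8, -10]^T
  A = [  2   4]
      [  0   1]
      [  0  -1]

Infeasible (no feasible solution exists)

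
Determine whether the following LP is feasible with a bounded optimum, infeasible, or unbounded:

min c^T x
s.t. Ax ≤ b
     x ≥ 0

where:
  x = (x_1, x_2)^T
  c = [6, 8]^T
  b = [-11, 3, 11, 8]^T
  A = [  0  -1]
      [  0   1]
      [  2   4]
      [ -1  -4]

Infeasible (no feasible solution exists)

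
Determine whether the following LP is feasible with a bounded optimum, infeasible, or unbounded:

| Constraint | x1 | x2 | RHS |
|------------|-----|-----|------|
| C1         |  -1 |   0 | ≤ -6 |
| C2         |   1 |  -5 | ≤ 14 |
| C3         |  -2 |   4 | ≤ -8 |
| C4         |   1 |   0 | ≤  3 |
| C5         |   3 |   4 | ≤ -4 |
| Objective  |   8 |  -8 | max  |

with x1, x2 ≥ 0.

Infeasible (no feasible solution exists)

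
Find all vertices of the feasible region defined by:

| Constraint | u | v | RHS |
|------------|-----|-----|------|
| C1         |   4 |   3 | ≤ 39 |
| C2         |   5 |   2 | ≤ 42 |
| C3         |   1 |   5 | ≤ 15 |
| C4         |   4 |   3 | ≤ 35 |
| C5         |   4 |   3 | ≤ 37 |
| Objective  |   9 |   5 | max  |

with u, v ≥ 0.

(0, 0), (8.4, 0), (8, 1), (7.647, 1.471), (0, 3)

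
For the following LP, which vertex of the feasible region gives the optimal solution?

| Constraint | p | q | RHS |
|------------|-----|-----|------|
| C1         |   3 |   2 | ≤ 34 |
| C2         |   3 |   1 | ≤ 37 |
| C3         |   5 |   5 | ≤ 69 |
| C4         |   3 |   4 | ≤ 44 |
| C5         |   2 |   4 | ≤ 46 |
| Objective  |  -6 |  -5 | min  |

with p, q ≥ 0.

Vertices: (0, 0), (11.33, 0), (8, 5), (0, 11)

Evaluate the objective at each vertex of the feasible region:
  z(0, 0) = 0
  z(11.33, 0) = -68
  z(8, 5) = -73  ←
  z(0, 11) = -55
The minimum is at p = 8, q = 5.

(8, 5)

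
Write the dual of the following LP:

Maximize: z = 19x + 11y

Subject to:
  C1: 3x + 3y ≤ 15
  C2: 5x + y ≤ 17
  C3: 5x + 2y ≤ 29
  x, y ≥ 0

Primal max cᵀx s.t. Ax ≤ b, x ≥ 0  →  Dual min bᵀy s.t. Aᵀy ≥ c, y ≥ 0.

Minimize: z = 15y1 + 17y2 + 29y3

Subject to:
  3y1 + 5y2 + 5y3 ≥ 19
  3y1 + y2 + 2y3 ≥ 11
  y1, y2, y3 ≥ 0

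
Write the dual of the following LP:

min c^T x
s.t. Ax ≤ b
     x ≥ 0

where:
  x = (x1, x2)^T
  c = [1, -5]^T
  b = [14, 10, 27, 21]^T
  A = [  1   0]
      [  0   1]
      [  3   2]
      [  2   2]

Primal min cᵀx s.t. Ax ≤ b, x ≥ 0  →  Dual max −bᵀy s.t. Aᵀy ≥ −c, y ≥ 0.

Maximize: z = -14y1 - 10y2 - 27y3 - 21y4

Subject to:
  y1 + 3y3 + 2y4 ≥ -1
  y2 + 2y3 + 2y4 ≥ 5
  y1, y2, y3, y4 ≥ 0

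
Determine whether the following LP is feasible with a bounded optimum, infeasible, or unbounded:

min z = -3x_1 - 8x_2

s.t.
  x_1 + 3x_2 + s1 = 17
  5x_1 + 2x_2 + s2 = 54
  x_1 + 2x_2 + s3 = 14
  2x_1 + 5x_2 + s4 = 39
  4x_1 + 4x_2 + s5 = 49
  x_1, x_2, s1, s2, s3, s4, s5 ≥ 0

Feasible with a bounded optimal solution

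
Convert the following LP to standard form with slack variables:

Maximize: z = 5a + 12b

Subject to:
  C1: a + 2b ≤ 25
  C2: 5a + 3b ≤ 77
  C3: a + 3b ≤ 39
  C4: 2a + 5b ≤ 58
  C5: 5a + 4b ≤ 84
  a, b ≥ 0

max z = 5a + 12b

s.t.
  a + 2b + s1 = 25
  5a + 3b + s2 = 77
  a + 3b + s3 = 39
  2a + 5b + s4 = 58
  5a + 4b + s5 = 84
  a, b, s1, s2, s3, s4, s5 ≥ 0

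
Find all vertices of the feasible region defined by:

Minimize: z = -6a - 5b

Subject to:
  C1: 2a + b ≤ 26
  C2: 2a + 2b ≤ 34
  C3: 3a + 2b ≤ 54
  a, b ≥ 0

(0, 0), (13, 0), (9, 8), (0, 17)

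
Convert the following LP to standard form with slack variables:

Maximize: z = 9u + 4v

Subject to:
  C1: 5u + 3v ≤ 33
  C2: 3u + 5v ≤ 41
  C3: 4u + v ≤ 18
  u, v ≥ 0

max z = 9u + 4v

s.t.
  5u + 3v + s1 = 33
  3u + 5v + s2 = 41
  4u + v + s3 = 18
  u, v, s1, s2, s3 ≥ 0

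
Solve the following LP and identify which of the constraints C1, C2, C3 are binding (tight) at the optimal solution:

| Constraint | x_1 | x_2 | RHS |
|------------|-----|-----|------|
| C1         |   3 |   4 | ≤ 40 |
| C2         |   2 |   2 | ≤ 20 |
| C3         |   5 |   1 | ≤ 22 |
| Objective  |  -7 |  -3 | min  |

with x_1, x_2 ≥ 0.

At x_1 = 3, x_2 = 7, compute slack b - a·x for each constraint:
  C1: 40 − 37 = 3  (slack)
  C2: 20 − 20 = 0  (binding)
  C3: 22 − 22 = 0  (binding)

Optimal: x_1 = 3, x_2 = 7
Binding: C2, C3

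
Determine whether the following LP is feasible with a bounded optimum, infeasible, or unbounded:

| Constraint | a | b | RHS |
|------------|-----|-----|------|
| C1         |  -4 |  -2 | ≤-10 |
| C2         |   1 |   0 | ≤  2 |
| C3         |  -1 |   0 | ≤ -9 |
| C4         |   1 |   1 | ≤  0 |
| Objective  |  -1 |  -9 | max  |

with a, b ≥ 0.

Infeasible (no feasible solution exists)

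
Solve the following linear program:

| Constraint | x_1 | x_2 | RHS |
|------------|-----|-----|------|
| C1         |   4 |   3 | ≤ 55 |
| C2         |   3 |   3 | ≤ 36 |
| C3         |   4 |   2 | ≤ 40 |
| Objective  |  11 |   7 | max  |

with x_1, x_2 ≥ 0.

Evaluate the objective at each vertex of the feasible region:
  z(0, 0) = 0
  z(10, 0) = 110
  z(8, 4) = 116  ←
  z(0, 12) = 84
The maximum is at x_1 = 8, x_2 = 4.

x_1 = 8, x_2 = 4, z = 116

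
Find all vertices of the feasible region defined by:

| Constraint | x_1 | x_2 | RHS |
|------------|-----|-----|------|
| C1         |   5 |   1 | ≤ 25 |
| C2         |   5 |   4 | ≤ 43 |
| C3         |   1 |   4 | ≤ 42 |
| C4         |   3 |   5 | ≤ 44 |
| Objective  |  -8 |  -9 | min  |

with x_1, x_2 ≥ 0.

(0, 0), (5, 0), (3.8, 6), (3, 7), (0, 8.8)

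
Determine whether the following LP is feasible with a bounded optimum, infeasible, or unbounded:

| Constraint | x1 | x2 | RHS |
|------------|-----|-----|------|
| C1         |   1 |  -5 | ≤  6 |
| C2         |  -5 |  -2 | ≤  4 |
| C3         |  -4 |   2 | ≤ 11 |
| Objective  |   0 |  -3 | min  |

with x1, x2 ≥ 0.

Unbounded (objective can decrease without bound)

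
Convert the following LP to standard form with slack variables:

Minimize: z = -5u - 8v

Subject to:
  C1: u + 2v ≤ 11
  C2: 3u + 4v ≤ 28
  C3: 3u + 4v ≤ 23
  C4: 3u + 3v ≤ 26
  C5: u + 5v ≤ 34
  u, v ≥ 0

min z = -5u - 8v

s.t.
  u + 2v + s1 = 11
  3u + 4v + s2 = 28
  3u + 4v + s3 = 23
  3u + 3v + s4 = 26
  u + 5v + s5 = 34
  u, v, s1, s2, s3, s4, s5 ≥ 0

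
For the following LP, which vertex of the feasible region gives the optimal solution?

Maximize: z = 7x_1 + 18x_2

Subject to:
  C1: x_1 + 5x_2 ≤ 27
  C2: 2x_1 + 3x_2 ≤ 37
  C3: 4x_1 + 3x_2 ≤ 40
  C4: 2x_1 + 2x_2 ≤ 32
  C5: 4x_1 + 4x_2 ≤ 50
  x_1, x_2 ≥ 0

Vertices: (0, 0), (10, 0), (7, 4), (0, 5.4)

Evaluate the objective at each vertex of the feasible region:
  z(0, 0) = 0
  z(10, 0) = 70
  z(7, 4) = 121  ←
  z(0, 5.4) = 97.2
The maximum is at x_1 = 7, x_2 = 4.

(7, 4)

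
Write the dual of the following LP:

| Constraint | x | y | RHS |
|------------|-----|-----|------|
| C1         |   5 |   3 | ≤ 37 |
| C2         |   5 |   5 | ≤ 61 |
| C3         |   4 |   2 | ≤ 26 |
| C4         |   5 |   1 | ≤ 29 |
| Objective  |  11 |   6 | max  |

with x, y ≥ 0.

Primal max cᵀx s.t. Ax ≤ b, x ≥ 0  →  Dual min bᵀy s.t. Aᵀy ≥ c, y ≥ 0.

Minimize: z = 37y1 + 61y2 + 26y3 + 29y4

Subject to:
  5y1 + 5y2 + 4y3 + 5y4 ≥ 11
  3y1 + 5y2 + 2y3 + y4 ≥ 6
  y1, y2, y3, y4 ≥ 0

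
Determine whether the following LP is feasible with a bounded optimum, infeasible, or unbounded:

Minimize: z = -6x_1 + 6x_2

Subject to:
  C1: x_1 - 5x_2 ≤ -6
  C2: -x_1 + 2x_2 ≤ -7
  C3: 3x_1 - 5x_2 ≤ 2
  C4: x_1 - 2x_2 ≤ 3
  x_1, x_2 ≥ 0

Infeasible (no feasible solution exists)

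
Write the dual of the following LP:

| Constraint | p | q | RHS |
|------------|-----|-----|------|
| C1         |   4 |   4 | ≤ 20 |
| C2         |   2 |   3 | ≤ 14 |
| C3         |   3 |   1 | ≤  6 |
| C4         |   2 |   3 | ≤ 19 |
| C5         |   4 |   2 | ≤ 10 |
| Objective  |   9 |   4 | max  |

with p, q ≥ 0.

Primal max cᵀx s.t. Ax ≤ b, x ≥ 0  →  Dual min bᵀy s.t. Aᵀy ≥ c, y ≥ 0.

Minimize: z = 20y1 + 14y2 + 6y3 + 19y4 + 10y5

Subject to:
  4y1 + 2y2 + 3y3 + 2y4 + 4y5 ≥ 9
  4y1 + 3y2 + y3 + 3y4 + 2y5 ≥ 4
  y1, y2, y3, y4, y5 ≥ 0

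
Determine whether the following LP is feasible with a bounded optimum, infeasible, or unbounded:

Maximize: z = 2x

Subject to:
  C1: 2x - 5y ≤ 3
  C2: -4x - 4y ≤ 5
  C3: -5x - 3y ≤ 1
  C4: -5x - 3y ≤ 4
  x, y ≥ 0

Unbounded (objective can increase without bound)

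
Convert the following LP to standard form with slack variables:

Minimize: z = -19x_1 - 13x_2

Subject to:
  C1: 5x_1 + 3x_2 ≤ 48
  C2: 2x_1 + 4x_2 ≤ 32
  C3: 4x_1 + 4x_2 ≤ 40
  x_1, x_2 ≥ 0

min z = -19x_1 - 13x_2

s.t.
  5x_1 + 3x_2 + s1 = 48
  2x_1 + 4x_2 + s2 = 32
  4x_1 + 4x_2 + s3 = 40
  x_1, x_2, s1, s2, s3 ≥ 0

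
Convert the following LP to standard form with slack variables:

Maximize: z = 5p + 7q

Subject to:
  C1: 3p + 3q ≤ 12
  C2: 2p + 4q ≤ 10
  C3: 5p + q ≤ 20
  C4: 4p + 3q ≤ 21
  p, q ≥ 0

max z = 5p + 7q

s.t.
  3p + 3q + s1 = 12
  2p + 4q + s2 = 10
  5p + q + s3 = 20
  4p + 3q + s4 = 21
  p, q, s1, s2, s3, s4 ≥ 0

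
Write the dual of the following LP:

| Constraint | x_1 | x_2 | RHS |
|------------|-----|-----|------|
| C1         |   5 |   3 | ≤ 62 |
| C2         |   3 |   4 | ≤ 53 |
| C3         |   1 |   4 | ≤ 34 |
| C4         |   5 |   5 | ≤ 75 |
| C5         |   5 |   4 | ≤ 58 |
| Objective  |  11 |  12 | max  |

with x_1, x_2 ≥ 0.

Primal max cᵀx s.t. Ax ≤ b, x ≥ 0  →  Dual min bᵀy s.t. Aᵀy ≥ c, y ≥ 0.

Minimize: z = 62y1 + 53y2 + 34y3 + 75y4 + 58y5

Subject to:
  5y1 + 3y2 + y3 + 5y4 + 5y5 ≥ 11
  3y1 + 4y2 + 4y3 + 5y4 + 4y5 ≥ 12
  y1, y2, y3, y4, y5 ≥ 0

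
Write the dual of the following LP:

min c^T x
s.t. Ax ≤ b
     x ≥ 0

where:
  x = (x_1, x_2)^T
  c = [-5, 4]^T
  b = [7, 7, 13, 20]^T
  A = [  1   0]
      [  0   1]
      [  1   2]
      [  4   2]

Primal min cᵀx s.t. Ax ≤ b, x ≥ 0  →  Dual max −bᵀy s.t. Aᵀy ≥ −c, y ≥ 0.

Maximize: z = -7y1 - 7y2 - 13y3 - 20y4

Subject to:
  y1 + y3 + 4y4 ≥ 5
  y2 + 2y3 + 2y4 ≥ -4
  y1, y2, y3, y4 ≥ 0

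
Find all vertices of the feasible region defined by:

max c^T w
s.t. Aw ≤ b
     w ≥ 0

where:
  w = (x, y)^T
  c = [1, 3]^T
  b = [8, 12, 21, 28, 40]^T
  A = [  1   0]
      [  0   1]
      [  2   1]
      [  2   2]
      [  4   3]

(0, 0), (8, 0), (8, 2.667), (1, 12), (0, 12)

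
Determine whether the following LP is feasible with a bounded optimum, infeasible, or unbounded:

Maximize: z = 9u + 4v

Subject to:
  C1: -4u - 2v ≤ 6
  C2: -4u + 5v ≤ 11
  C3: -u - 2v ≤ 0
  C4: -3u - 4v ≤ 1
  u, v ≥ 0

Unbounded (objective can increase without bound)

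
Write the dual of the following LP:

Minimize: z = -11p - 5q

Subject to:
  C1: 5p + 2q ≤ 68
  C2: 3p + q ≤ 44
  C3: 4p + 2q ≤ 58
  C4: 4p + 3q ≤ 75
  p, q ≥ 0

Primal min cᵀx s.t. Ax ≤ b, x ≥ 0  →  Dual max −bᵀy s.t. Aᵀy ≥ −c, y ≥ 0.

Maximize: z = -68y1 - 44y2 - 58y3 - 75y4

Subject to:
  5y1 + 3y2 + 4y3 + 4y4 ≥ 11
  2y1 + y2 + 2y3 + 3y4 ≥ 5
  y1, y2, y3, y4 ≥ 0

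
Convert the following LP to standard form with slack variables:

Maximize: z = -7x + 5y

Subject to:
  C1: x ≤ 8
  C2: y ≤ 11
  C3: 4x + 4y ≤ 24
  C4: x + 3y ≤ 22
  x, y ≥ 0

max z = -7x + 5y

s.t.
  x + s1 = 8
  y + s2 = 11
  4x + 4y + s3 = 24
  x + 3y + s4 = 22
  x, y, s1, s2, s3, s4 ≥ 0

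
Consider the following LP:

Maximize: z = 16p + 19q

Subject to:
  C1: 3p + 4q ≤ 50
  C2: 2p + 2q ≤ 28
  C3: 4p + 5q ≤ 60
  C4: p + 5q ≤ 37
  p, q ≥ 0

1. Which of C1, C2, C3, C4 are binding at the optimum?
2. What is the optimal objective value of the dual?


1. C2, C3
2. 236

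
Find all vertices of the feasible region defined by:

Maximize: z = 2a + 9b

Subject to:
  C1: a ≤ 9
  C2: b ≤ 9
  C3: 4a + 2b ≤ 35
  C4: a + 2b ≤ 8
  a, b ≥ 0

(0, 0), (8, 0), (0, 4)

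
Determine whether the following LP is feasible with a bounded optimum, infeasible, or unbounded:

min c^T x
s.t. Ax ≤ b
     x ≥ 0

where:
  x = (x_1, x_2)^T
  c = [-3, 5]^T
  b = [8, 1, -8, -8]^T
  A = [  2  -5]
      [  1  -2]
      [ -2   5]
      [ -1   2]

Infeasible (no feasible solution exists)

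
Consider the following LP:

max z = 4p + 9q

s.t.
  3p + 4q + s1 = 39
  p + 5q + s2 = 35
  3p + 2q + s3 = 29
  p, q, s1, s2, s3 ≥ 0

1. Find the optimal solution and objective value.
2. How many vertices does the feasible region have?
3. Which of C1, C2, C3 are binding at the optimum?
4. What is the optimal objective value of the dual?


1. p = 5, q = 6, z = 74
2. 5
3. C1, C2
4. 74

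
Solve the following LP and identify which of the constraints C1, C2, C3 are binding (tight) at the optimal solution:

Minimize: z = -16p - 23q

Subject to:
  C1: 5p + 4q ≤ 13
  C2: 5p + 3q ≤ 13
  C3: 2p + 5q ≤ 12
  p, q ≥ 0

At p = 1, q = 2, compute slack b - a·x for each constraint:
  C1: 13 − 13 = 0  (binding)
  C2: 13 − 11 = 2  (slack)
  C3: 12 − 12 = 0  (binding)

Optimal: p = 1, q = 2
Binding: C1, C3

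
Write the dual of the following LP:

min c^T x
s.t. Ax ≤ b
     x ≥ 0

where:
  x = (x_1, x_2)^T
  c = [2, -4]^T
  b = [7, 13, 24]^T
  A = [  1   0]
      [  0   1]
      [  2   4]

Primal min cᵀx s.t. Ax ≤ b, x ≥ 0  →  Dual max −bᵀy s.t. Aᵀy ≥ −c, y ≥ 0.

Maximize: z = -7y1 - 13y2 - 24y3

Subject to:
  y1 + 2y3 ≥ -2
  y2 + 4y3 ≥ 4
  y1, y2, y3 ≥ 0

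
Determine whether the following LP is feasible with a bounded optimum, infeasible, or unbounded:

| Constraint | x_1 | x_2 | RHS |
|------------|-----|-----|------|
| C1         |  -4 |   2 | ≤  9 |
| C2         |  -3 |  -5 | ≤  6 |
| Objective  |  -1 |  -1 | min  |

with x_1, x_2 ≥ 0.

Unbounded (objective can decrease without bound)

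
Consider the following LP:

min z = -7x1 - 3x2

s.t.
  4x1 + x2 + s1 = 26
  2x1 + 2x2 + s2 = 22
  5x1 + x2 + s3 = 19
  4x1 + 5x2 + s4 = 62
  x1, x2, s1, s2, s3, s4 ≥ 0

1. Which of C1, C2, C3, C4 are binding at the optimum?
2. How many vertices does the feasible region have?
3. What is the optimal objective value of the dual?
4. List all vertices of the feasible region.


1. C2, C3
2. 4
3. -41
4. (0, 0), (3.8, 0), (2, 9), (0, 11)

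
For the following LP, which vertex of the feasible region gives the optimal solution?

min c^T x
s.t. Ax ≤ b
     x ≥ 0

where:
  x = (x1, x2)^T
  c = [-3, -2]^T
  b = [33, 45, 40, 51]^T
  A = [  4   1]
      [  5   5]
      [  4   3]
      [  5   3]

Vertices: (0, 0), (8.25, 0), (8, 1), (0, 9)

Evaluate the objective at each vertex of the feasible region:
  z(0, 0) = 0
  z(8.25, 0) = -24.75
  z(8, 1) = -26  ←
  z(0, 9) = -18
The minimum is at x1 = 8, x2 = 1.

(8, 1)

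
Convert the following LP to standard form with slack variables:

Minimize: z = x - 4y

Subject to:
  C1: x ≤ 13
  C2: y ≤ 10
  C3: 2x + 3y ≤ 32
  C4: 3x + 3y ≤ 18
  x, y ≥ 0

min z = x - 4y

s.t.
  x + s1 = 13
  y + s2 = 10
  2x + 3y + s3 = 32
  3x + 3y + s4 = 18
  x, y, s1, s2, s3, s4 ≥ 0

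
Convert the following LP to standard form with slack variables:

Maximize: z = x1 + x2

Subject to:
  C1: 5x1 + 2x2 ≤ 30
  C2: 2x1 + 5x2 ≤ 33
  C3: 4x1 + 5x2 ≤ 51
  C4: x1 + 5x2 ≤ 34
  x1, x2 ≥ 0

max z = x1 + x2

s.t.
  5x1 + 2x2 + s1 = 30
  2x1 + 5x2 + s2 = 33
  4x1 + 5x2 + s3 = 51
  x1 + 5x2 + s4 = 34
  x1, x2, s1, s2, s3, s4 ≥ 0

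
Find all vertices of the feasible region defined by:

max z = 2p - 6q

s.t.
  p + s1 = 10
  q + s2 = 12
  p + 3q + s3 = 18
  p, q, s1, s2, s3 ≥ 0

(0, 0), (10, 0), (10, 2.667), (0, 6)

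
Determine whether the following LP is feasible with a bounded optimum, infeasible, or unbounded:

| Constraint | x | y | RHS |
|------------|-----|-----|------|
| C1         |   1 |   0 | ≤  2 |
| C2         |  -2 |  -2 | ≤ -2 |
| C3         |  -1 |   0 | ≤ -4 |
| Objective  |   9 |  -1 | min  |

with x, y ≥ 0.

Infeasible (no feasible solution exists)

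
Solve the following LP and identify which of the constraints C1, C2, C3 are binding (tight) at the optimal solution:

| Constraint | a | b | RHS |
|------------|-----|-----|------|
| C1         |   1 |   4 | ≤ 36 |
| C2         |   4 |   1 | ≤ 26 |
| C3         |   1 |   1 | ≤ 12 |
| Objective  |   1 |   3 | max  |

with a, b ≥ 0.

At a = 4, b = 8, compute slack b - a·x for each constraint:
  C1: 36 − 36 = 0  (binding)
  C2: 26 − 24 = 2  (slack)
  C3: 12 − 12 = 0  (binding)

Optimal: a = 4, b = 8
Binding: C1, C3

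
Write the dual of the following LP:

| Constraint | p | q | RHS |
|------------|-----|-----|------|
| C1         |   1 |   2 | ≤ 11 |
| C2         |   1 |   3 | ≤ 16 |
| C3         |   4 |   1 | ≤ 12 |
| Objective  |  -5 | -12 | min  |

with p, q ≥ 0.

Primal min cᵀx s.t. Ax ≤ b, x ≥ 0  →  Dual max −bᵀy s.t. Aᵀy ≥ −c, y ≥ 0.

Maximize: z = -11y1 - 16y2 - 12y3

Subject to:
  y1 + y2 + 4y3 ≥ 5
  2y1 + 3y2 + y3 ≥ 12
  y1, y2, y3 ≥ 0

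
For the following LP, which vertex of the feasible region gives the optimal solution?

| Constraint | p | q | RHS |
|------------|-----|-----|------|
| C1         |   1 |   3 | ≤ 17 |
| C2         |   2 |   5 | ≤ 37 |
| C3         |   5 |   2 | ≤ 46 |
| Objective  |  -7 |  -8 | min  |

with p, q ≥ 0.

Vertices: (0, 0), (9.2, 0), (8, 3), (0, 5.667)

Evaluate the objective at each vertex of the feasible region:
  z(0, 0) = 0
  z(9.2, 0) = -64.4
  z(8, 3) = -80  ←
  z(0, 5.667) = -45.33
The minimum is at p = 8, q = 3.

(8, 3)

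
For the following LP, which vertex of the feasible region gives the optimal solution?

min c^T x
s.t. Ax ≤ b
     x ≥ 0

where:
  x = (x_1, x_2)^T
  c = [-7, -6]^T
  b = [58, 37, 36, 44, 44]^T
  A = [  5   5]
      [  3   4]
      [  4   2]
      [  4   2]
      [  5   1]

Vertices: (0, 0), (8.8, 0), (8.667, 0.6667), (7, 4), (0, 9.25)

Evaluate the objective at each vertex of the feasible region:
  z(0, 0) = 0
  z(8.8, 0) = -61.6
  z(8.667, 0.6667) = -64.67
  z(7, 4) = -73  ←
  z(0, 9.25) = -55.5
The minimum is at x_1 = 7, x_2 = 4.

(7, 4)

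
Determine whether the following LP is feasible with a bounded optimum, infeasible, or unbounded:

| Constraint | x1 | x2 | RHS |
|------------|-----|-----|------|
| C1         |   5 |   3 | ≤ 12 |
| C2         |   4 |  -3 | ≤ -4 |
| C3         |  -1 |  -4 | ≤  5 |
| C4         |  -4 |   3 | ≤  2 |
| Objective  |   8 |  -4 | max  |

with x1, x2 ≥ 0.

Infeasible (no feasible solution exists)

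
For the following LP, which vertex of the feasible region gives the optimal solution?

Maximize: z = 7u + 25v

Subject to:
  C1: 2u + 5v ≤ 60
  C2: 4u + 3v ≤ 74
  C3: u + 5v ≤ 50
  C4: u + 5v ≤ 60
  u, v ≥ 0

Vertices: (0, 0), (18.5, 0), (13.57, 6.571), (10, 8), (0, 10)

Evaluate the objective at each vertex of the feasible region:
  z(0, 0) = 0
  z(18.5, 0) = 129.5
  z(13.57, 6.571) = 259.3
  z(10, 8) = 270  ←
  z(0, 10) = 250
The maximum is at u = 10, v = 8.

(10, 8)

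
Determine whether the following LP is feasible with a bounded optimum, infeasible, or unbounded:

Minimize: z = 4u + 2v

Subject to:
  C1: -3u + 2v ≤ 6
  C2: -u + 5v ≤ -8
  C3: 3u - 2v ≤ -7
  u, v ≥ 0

Infeasible (no feasible solution exists)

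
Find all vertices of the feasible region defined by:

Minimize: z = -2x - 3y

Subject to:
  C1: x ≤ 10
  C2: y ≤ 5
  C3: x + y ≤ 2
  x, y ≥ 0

(0, 0), (2, 0), (0, 2)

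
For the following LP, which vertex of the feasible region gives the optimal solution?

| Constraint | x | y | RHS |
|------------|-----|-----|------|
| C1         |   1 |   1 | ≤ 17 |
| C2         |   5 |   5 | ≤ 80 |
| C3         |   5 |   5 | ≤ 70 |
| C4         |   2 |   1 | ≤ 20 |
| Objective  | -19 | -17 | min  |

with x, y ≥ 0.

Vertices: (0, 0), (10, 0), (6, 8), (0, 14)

Evaluate the objective at each vertex of the feasible region:
  z(0, 0) = 0
  z(10, 0) = -190
  z(6, 8) = -250  ←
  z(0, 14) = -238
The minimum is at x = 6, y = 8.

(6, 8)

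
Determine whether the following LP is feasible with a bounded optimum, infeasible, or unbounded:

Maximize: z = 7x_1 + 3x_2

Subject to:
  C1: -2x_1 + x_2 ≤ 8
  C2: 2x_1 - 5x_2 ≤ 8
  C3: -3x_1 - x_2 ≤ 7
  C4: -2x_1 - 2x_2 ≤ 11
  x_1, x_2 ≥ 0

Unbounded (objective can increase without bound)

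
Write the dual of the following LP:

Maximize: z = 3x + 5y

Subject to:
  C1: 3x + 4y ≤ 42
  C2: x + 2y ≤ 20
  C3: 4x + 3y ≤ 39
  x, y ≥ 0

Primal max cᵀx s.t. Ax ≤ b, x ≥ 0  →  Dual min bᵀy s.t. Aᵀy ≥ c, y ≥ 0.

Minimize: z = 42y1 + 20y2 + 39y3

Subject to:
  3y1 + y2 + 4y3 ≥ 3
  4y1 + 2y2 + 3y3 ≥ 5
  y1, y2, y3 ≥ 0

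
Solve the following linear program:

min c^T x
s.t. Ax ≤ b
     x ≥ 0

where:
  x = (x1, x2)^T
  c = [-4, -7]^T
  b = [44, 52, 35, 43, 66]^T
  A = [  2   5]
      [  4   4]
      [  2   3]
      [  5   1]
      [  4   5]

Evaluate the objective at each vertex of the feasible region:
  z(0, 0) = 0
  z(8.6, 0) = -34.4
  z(7.5, 5.5) = -68.5
  z(7, 6) = -70  ←
  z(0, 8.8) = -61.6
The minimum is at x1 = 7, x2 = 6.

x1 = 7, x2 = 6, z = -70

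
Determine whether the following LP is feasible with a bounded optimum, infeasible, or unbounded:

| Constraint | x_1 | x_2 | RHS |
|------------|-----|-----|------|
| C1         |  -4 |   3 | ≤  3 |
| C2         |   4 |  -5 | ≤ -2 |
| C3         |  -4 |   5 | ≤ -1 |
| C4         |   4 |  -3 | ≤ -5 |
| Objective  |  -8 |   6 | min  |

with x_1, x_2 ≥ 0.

Infeasible (no feasible solution exists)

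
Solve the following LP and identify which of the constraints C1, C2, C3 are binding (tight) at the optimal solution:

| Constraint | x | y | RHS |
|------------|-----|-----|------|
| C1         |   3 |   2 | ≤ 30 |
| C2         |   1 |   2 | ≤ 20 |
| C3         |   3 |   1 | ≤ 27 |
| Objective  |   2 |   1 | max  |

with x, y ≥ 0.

At x = 8, y = 3, compute slack b - a·x for each constraint:
  C1: 30 − 30 = 0  (binding)
  C2: 20 − 14 = 6  (slack)
  C3: 27 − 27 = 0  (binding)

Optimal: x = 8, y = 3
Binding: C1, C3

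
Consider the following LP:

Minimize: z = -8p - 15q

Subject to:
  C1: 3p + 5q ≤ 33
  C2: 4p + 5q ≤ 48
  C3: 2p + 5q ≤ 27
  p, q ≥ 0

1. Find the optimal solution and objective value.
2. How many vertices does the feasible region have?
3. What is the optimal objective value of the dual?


1. p = 6, q = 3, z = -93
2. 4
3. -93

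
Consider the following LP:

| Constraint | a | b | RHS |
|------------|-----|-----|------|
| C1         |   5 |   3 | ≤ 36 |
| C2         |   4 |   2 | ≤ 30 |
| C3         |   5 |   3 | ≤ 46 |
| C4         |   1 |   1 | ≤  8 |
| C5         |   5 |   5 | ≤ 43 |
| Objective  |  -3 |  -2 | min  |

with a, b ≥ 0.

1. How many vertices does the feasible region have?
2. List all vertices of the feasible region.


1. 4
2. (0, 0), (7.2, 0), (6, 2), (0, 8)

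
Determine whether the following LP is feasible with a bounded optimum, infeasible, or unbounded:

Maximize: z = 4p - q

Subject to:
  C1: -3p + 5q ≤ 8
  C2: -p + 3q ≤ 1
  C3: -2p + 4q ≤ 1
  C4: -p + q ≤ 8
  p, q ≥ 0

Unbounded (objective can increase without bound)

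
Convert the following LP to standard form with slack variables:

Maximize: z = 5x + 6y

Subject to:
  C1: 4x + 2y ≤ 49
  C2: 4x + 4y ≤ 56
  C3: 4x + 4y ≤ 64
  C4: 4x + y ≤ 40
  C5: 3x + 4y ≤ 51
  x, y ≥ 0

max z = 5x + 6y

s.t.
  4x + 2y + s1 = 49
  4x + 4y + s2 = 56
  4x + 4y + s3 = 64
  4x + y + s4 = 40
  3x + 4y + s5 = 51
  x, y, s1, s2, s3, s4, s5 ≥ 0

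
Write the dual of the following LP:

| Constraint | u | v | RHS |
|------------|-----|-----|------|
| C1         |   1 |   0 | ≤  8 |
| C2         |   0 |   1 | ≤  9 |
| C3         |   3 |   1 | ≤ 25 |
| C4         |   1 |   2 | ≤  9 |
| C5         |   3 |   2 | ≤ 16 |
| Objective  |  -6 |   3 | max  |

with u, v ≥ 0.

Primal max cᵀx s.t. Ax ≤ b, x ≥ 0  →  Dual min bᵀy s.t. Aᵀy ≥ c, y ≥ 0.

Minimize: z = 8y1 + 9y2 + 25y3 + 9y4 + 16y5

Subject to:
  y1 + 3y3 + y4 + 3y5 ≥ -6
  y2 + y3 + 2y4 + 2y5 ≥ 3
  y1, y2, y3, y4, y5 ≥ 0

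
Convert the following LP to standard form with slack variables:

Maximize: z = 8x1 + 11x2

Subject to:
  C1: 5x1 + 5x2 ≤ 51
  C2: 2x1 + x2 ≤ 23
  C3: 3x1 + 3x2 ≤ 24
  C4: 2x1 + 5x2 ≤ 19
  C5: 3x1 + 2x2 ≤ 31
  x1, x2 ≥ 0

max z = 8x1 + 11x2

s.t.
  5x1 + 5x2 + s1 = 51
  2x1 + x2 + s2 = 23
  3x1 + 3x2 + s3 = 24
  2x1 + 5x2 + s4 = 19
  3x1 + 2x2 + s5 = 31
  x1, x2, s1, s2, s3, s4, s5 ≥ 0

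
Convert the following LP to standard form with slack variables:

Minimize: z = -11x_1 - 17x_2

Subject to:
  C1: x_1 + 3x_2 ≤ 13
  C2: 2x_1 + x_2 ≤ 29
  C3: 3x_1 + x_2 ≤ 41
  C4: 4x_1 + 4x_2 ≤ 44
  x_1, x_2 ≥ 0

min z = -11x_1 - 17x_2

s.t.
  x_1 + 3x_2 + s1 = 13
  2x_1 + x_2 + s2 = 29
  3x_1 + x_2 + s3 = 41
  4x_1 + 4x_2 + s4 = 44
  x_1, x_2, s1, s2, s3, s4 ≥ 0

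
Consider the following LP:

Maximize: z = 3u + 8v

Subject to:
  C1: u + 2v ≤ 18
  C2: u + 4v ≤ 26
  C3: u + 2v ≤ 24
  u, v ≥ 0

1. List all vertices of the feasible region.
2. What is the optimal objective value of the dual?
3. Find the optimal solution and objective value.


1. (0, 0), (18, 0), (10, 4), (0, 6.5)
2. 62
3. u = 10, v = 4, z = 62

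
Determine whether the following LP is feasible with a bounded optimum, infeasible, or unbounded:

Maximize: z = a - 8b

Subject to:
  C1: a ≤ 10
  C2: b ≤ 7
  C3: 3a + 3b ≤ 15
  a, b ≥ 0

Feasible with a bounded optimal solution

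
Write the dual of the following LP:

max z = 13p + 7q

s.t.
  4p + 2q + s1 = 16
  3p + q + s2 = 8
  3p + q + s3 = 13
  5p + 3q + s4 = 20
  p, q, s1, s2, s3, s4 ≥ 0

Primal max cᵀx s.t. Ax ≤ b, x ≥ 0  →  Dual min bᵀy s.t. Aᵀy ≥ c, y ≥ 0.

Minimize: z = 16y1 + 8y2 + 13y3 + 20y4

Subject to:
  4y1 + 3y2 + 3y3 + 5y4 ≥ 13
  2y1 + y2 + y3 + 3y4 ≥ 7
  y1, y2, y3, y4 ≥ 0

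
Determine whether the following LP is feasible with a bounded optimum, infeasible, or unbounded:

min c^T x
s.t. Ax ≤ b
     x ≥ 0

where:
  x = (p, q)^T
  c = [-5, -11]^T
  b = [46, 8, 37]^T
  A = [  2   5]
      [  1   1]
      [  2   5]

Feasible with a bounded optimal solution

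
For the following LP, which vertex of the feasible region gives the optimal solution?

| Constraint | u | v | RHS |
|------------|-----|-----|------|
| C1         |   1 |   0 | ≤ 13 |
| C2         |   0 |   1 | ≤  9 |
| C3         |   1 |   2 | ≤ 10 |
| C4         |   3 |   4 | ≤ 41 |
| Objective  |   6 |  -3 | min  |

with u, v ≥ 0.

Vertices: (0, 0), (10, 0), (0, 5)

Evaluate the objective at each vertex of the feasible region:
  z(0, 0) = 0
  z(10, 0) = 60
  z(0, 5) = -15  ←
The minimum is at u = 0, v = 5.

(0, 5)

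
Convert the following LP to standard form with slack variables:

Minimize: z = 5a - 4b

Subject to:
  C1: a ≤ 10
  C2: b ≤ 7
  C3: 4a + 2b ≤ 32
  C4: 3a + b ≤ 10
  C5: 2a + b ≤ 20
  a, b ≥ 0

min z = 5a - 4b

s.t.
  a + s1 = 10
  b + s2 = 7
  4a + 2b + s3 = 32
  3a + b + s4 = 10
  2a + b + s5 = 20
  a, b, s1, s2, s3, s4, s5 ≥ 0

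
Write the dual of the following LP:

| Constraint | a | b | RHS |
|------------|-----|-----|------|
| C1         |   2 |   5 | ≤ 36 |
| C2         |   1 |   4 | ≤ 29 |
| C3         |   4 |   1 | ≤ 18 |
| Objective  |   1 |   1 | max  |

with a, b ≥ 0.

Primal max cᵀx s.t. Ax ≤ b, x ≥ 0  →  Dual min bᵀy s.t. Aᵀy ≥ c, y ≥ 0.

Minimize: z = 36y1 + 29y2 + 18y3

Subject to:
  2y1 + y2 + 4y3 ≥ 1
  5y1 + 4y2 + y3 ≥ 1
  y1, y2, y3 ≥ 0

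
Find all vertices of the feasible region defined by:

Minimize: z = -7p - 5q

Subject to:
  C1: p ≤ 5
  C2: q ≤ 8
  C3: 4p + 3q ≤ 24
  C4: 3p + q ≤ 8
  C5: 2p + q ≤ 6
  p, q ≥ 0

(0, 0), (2.667, 0), (2, 2), (0, 6)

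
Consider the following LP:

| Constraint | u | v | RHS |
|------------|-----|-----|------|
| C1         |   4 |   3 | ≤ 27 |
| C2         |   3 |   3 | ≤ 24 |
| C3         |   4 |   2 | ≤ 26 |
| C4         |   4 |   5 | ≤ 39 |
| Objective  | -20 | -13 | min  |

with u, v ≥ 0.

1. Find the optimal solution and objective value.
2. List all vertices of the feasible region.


1. u = 6, v = 1, z = -133
2. (0, 0), (6.5, 0), (6, 1), (3, 5), (1, 7), (0, 7.8)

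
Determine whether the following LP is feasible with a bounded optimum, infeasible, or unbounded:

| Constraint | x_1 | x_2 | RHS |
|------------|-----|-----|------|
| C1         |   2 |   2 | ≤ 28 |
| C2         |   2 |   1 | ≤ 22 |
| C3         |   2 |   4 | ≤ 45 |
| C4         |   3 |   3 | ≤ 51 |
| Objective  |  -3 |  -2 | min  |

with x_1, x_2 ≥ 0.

Feasible with a bounded optimal solution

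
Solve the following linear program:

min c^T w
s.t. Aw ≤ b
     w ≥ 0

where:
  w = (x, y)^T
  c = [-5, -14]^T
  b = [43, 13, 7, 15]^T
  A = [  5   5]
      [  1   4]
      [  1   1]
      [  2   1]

Evaluate the objective at each vertex of the feasible region:
  z(0, 0) = 0
  z(7, 0) = -35
  z(5, 2) = -53  ←
  z(0, 3.25) = -45.5
The minimum is at x = 5, y = 2.

x = 5, y = 2, z = -53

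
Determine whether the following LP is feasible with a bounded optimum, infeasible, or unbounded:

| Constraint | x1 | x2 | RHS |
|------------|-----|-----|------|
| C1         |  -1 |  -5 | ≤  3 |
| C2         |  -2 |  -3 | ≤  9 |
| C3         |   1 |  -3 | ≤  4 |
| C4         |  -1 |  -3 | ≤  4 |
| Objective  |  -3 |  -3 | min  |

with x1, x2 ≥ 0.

Unbounded (objective can decrease without bound)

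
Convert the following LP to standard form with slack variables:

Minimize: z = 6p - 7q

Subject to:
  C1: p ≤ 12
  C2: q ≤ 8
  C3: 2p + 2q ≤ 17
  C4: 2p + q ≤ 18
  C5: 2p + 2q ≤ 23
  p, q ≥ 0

min z = 6p - 7q

s.t.
  p + s1 = 12
  q + s2 = 8
  2p + 2q + s3 = 17
  2p + q + s4 = 18
  2p + 2q + s5 = 23
  p, q, s1, s2, s3, s4, s5 ≥ 0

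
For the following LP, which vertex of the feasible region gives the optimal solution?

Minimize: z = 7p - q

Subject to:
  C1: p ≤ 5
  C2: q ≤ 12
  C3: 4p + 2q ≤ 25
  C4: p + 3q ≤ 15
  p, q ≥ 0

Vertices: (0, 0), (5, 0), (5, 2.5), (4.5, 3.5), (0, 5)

Evaluate the objective at each vertex of the feasible region:
  z(0, 0) = 0
  z(5, 0) = 35
  z(5, 2.5) = 32.5
  z(4.5, 3.5) = 28
  z(0, 5) = -5  ←
The minimum is at p = 0, q = 5.

(0, 5)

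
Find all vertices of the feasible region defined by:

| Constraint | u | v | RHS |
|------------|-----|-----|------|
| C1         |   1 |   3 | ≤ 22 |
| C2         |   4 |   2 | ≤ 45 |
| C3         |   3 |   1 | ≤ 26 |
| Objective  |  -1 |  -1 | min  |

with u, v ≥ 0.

(0, 0), (8.667, 0), (7, 5), (0, 7.333)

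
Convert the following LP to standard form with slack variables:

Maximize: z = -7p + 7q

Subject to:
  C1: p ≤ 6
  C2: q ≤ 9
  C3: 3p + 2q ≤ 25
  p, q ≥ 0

max z = -7p + 7q

s.t.
  p + s1 = 6
  q + s2 = 9
  3p + 2q + s3 = 25
  p, q, s1, s2, s3 ≥ 0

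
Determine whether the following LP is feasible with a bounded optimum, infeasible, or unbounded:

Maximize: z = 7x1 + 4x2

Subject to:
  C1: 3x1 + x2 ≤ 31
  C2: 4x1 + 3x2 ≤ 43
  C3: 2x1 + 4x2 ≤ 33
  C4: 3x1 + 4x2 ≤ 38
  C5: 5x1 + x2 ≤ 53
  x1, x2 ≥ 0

Feasible with a bounded optimal solution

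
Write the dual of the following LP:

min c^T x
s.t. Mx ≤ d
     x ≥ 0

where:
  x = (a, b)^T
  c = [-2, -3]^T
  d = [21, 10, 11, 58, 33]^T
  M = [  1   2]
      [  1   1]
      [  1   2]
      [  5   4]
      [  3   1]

Primal min cᵀx s.t. Ax ≤ b, x ≥ 0  →  Dual max −bᵀy s.t. Aᵀy ≥ −c, y ≥ 0.

Maximize: z = -21y1 - 10y2 - 11y3 - 58y4 - 33y5

Subject to:
  y1 + y2 + y3 + 5y4 + 3y5 ≥ 2
  2y1 + y2 + 2y3 + 4y4 + y5 ≥ 3
  y1, y2, y3, y4, y5 ≥ 0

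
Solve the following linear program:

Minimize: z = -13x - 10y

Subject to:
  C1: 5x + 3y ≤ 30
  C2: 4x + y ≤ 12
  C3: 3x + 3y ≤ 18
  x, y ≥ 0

Evaluate the objective at each vertex of the feasible region:
  z(0, 0) = 0
  z(3, 0) = -39
  z(2, 4) = -66  ←
  z(0, 6) = -60
The minimum is at x = 2, y = 4.

x = 2, y = 4, z = -66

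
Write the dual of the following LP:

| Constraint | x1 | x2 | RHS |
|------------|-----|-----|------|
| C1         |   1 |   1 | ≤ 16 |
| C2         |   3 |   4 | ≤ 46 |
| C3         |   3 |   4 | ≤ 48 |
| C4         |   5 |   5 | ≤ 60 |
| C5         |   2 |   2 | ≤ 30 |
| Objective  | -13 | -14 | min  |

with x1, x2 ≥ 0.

Primal min cᵀx s.t. Ax ≤ b, x ≥ 0  →  Dual max −bᵀy s.t. Aᵀy ≥ −c, y ≥ 0.

Maximize: z = -16y1 - 46y2 - 48y3 - 60y4 - 30y5

Subject to:
  y1 + 3y2 + 3y3 + 5y4 + 2y5 ≥ 13
  y1 + 4y2 + 4y3 + 5y4 + 2y5 ≥ 14
  y1, y2, y3, y4, y5 ≥ 0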